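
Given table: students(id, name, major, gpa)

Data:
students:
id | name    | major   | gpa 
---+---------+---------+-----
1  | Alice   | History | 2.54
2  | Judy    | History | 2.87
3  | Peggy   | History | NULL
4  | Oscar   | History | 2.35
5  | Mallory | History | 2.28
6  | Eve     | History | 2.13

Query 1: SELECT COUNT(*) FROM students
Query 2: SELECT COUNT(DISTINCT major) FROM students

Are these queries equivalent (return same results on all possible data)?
No, not equivalent

Query 1 returns: [(6,)]
Query 2 returns: [(1,)]

Reason: COUNT(*) counts rows, COUNT(DISTINCT major) counts unique majors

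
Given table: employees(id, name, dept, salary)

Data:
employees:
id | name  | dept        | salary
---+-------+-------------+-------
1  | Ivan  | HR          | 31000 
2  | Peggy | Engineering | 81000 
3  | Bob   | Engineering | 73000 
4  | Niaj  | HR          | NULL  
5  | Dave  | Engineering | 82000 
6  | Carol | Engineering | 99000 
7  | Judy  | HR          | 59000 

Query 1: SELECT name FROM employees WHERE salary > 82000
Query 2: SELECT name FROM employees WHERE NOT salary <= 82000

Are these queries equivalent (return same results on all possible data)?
Yes, equivalent

Both queries return: [('Carol',)]

Reason: Both filter salary > 82000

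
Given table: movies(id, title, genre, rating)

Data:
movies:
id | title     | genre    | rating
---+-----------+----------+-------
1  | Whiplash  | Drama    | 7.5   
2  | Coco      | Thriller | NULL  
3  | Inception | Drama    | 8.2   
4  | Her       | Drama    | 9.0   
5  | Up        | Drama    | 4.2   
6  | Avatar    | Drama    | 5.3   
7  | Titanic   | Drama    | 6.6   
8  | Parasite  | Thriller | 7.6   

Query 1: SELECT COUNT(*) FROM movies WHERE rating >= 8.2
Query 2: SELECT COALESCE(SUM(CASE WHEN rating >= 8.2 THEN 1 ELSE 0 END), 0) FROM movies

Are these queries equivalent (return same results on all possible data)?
Yes, equivalent

Both queries return: [(2,)]

Reason: COUNT with WHERE vs conditional SUM (COALESCE handles empty-table NULL)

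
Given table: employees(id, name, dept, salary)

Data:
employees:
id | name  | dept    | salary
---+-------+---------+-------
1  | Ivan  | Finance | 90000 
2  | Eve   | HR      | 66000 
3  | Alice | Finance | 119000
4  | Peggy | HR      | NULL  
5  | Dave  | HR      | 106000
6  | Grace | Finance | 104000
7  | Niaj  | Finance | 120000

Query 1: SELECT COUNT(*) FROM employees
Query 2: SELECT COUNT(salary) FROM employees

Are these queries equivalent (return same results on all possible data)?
No, not equivalent

Query 1 returns: [(7,)]
Query 2 returns: [(6,)]

Reason: COUNT(*) includes NULLs, COUNT(column) excludes them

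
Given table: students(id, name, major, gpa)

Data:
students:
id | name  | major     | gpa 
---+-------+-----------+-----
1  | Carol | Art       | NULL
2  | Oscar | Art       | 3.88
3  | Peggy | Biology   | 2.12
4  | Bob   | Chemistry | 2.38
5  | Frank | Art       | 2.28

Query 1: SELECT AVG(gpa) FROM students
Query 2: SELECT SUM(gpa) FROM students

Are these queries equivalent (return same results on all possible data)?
No, not equivalent

Query 1 returns: [(2.665,)]
Query 2 returns: [(10.66,)]

Reason: AVG vs SUM give different aggregate values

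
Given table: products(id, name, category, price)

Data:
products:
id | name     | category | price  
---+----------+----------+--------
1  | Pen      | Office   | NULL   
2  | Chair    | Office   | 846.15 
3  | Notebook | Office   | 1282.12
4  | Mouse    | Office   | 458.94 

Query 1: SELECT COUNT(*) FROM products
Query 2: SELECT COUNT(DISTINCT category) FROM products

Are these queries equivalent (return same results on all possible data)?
No, not equivalent

Query 1 returns: [(4,)]
Query 2 returns: [(1,)]

Reason: COUNT(*) counts rows, COUNT(DISTINCT category) counts unique categorys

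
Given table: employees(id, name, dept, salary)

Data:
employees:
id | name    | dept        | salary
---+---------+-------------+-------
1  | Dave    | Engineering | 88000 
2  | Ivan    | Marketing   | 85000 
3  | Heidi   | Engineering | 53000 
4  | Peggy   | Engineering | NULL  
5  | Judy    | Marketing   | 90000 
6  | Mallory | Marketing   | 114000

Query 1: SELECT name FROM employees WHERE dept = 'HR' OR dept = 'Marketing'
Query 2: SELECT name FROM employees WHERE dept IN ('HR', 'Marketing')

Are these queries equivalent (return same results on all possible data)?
Yes, equivalent

Both queries return: [('Ivan',), ('Judy',), ('Mallory',)]

Reason: OR vs IN are equivalent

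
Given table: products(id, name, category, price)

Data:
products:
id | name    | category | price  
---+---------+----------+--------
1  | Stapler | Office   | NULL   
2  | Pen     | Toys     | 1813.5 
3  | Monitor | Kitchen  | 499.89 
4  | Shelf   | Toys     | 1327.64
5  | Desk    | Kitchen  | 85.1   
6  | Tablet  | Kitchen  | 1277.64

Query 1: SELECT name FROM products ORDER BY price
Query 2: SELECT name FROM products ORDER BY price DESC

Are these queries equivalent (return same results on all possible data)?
No, not equivalent

Query 1 returns: [('Stapler',), ('Desk',), ('Monitor',), ('Tablet',), ('Shelf',), ('Pen',)]
Query 2 returns: [('Pen',), ('Shelf',), ('Tablet',), ('Monitor',), ('Desk',), ('Stapler',)]

Reason: ASC vs DESC gives opposite ordering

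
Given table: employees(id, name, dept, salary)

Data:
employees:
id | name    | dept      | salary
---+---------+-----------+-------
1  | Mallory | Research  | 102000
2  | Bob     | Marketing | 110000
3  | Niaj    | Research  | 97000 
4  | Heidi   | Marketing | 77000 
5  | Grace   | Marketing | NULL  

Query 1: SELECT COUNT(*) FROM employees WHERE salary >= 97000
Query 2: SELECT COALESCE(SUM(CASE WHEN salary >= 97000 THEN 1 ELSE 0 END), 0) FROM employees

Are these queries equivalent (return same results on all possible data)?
Yes, equivalent

Both queries return: [(3,)]

Reason: COUNT with WHERE vs conditional SUM (COALESCE handles empty-table NULL)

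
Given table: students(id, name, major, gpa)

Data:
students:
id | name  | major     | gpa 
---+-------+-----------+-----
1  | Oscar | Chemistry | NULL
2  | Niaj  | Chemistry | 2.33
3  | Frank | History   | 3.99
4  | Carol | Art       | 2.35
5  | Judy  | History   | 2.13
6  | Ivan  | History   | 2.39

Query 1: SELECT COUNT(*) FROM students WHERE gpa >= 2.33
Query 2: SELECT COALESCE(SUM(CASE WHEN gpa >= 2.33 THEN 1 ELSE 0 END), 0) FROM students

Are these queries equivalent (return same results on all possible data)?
Yes, equivalent

Both queries return: [(4,)]

Reason: COUNT with WHERE vs conditional SUM (COALESCE handles empty-table NULL)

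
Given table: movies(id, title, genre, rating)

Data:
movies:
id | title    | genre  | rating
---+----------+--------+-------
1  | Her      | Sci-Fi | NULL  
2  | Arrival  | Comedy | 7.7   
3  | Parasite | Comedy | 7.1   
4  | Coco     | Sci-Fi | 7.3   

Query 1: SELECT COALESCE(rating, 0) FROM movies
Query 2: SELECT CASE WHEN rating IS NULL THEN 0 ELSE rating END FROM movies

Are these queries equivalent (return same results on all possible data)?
Yes, equivalent

Both queries return: [(0,), (7.1,), (7.3,), (7.7,)]

Reason: COALESCE vs CASE for NULL handling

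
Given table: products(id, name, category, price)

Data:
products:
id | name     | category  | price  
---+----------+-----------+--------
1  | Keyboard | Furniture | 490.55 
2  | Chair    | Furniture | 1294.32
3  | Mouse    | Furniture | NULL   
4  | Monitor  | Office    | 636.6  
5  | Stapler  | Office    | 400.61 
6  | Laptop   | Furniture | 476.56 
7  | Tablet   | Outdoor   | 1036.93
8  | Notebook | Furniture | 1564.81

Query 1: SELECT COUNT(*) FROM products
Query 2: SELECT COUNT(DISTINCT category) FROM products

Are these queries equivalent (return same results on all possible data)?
No, not equivalent

Query 1 returns: [(8,)]
Query 2 returns: [(3,)]

Reason: COUNT(*) counts rows, COUNT(DISTINCT category) counts unique categorys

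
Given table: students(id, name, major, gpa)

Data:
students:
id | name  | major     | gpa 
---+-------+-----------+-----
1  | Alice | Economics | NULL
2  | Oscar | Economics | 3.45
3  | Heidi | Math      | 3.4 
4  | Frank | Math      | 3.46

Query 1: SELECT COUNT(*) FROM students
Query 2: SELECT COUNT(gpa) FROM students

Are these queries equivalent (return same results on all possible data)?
No, not equivalent

Query 1 returns: [(4,)]
Query 2 returns: [(3,)]

Reason: COUNT(*) includes NULLs, COUNT(column) excludes them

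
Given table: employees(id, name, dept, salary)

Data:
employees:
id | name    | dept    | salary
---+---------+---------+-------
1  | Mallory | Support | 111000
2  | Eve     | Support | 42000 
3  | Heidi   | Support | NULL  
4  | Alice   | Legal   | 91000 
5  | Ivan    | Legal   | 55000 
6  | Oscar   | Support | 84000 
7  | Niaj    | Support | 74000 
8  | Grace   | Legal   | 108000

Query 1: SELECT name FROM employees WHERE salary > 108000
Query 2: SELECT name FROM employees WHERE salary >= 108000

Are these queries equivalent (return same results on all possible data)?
No, not equivalent

Query 1 returns: [('Mallory',)]
Query 2 returns: [('Mallory',), ('Grace',)]

Reason: > vs >= gives different results when salary = 108000 exists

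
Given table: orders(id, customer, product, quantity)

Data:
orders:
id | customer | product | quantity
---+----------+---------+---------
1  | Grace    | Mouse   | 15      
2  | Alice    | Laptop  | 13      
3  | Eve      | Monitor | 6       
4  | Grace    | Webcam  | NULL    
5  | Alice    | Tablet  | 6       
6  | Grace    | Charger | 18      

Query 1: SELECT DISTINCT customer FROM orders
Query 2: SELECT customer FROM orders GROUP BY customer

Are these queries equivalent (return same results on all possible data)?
Yes, equivalent

Both queries return: [('Alice',), ('Eve',), ('Grace',)]

Reason: Both get unique customers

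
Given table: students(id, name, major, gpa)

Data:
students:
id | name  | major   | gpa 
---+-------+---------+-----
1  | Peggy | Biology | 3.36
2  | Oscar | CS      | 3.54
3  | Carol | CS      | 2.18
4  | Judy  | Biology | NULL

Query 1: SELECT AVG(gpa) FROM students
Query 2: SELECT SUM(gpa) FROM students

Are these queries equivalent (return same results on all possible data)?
No, not equivalent

Query 1 returns: [(3.026666666666667,)]
Query 2 returns: [(9.08,)]

Reason: AVG vs SUM give different aggregate values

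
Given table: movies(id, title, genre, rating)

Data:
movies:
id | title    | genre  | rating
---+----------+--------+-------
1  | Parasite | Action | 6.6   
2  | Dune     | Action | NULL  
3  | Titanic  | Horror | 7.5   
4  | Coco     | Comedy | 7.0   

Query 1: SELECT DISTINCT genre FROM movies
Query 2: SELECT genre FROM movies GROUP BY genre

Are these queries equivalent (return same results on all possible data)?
Yes, equivalent

Both queries return: [('Action',), ('Comedy',), ('Horror',)]

Reason: Both get unique genres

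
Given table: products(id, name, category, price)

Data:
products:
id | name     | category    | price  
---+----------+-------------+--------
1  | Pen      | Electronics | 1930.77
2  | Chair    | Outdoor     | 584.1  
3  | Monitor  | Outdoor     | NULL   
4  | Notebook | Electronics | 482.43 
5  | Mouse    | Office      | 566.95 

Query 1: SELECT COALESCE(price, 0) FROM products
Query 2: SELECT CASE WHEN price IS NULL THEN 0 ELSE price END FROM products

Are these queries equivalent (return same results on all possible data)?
Yes, equivalent

Both queries return: [(0,), (482.43,), (566.95,), (584.1,), (1930.77,)]

Reason: COALESCE vs CASE for NULL handling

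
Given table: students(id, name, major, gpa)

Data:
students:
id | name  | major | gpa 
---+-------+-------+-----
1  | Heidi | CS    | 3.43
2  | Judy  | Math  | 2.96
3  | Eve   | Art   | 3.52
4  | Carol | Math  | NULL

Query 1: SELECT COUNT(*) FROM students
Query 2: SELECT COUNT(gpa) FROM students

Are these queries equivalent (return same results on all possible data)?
No, not equivalent

Query 1 returns: [(4,)]
Query 2 returns: [(3,)]

Reason: COUNT(*) includes NULLs, COUNT(column) excludes them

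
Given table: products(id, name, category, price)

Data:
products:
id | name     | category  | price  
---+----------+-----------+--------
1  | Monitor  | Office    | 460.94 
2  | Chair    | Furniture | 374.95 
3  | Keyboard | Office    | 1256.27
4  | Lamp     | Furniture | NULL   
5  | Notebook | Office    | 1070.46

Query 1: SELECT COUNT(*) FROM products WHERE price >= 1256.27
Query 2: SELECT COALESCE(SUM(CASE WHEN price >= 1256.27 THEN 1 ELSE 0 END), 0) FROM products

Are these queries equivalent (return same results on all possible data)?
Yes, equivalent

Both queries return: [(1,)]

Reason: COUNT with WHERE vs conditional SUM (COALESCE handles empty-table NULL)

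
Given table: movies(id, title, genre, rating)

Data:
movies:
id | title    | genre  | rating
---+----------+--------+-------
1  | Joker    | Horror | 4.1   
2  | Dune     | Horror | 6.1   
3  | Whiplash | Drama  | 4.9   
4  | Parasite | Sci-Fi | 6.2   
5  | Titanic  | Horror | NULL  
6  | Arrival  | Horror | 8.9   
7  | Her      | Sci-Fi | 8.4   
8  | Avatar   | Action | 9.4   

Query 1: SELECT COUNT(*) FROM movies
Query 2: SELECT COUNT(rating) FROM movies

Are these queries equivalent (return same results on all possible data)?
No, not equivalent

Query 1 returns: [(8,)]
Query 2 returns: [(7,)]

Reason: COUNT(*) includes NULLs, COUNT(column) excludes them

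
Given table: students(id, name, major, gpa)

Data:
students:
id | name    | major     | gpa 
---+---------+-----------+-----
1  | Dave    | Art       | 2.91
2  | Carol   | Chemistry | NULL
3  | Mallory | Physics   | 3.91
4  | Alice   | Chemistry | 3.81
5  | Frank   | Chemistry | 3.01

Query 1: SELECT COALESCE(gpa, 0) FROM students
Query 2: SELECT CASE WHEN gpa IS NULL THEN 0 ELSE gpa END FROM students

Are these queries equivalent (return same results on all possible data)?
Yes, equivalent

Both queries return: [(0,), (2.91,), (3.01,), (3.81,), (3.91,)]

Reason: COALESCE vs CASE for NULL handling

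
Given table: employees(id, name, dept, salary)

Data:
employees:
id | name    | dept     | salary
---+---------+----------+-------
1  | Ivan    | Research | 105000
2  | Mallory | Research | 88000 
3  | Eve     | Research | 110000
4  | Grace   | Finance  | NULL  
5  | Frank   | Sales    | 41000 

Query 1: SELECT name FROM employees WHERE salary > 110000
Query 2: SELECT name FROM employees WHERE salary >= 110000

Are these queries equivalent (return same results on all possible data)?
No, not equivalent

Query 1 returns: []
Query 2 returns: [('Eve',)]

Reason: > vs >= gives different results when salary = 110000 exists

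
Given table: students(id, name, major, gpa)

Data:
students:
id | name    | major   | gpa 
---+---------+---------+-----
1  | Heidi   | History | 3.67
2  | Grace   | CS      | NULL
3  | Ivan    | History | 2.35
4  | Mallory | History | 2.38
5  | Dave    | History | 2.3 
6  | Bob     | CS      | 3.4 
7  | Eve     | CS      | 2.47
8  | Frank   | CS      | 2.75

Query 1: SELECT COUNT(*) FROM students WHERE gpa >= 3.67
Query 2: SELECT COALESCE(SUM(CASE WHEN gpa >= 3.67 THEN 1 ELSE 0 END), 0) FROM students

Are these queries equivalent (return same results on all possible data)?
Yes, equivalent

Both queries return: [(1,)]

Reason: COUNT with WHERE vs conditional SUM (COALESCE handles empty-table NULL)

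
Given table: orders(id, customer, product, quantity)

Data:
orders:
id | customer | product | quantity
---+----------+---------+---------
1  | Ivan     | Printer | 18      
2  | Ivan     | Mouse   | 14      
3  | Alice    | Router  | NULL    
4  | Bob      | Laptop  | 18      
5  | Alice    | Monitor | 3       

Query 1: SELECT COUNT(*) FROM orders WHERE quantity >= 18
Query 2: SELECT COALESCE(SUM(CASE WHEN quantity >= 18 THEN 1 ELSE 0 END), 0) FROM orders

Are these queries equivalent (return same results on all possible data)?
Yes, equivalent

Both queries return: [(2,)]

Reason: COUNT with WHERE vs conditional SUM (COALESCE handles empty-table NULL)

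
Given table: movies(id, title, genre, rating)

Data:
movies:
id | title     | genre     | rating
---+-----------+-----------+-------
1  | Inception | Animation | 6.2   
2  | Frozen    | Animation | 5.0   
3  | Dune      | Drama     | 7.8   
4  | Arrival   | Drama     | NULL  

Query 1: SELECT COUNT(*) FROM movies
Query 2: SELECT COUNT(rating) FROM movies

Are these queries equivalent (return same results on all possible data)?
No, not equivalent

Query 1 returns: [(4,)]
Query 2 returns: [(3,)]

Reason: COUNT(*) includes NULLs, COUNT(column) excludes them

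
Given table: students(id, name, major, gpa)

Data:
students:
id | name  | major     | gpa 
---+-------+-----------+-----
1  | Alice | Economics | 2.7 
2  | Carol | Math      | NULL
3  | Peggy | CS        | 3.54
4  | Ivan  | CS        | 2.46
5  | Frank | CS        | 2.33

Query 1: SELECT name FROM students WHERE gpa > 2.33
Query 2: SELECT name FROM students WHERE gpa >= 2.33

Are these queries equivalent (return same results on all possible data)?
No, not equivalent

Query 1 returns: [('Alice',), ('Peggy',), ('Ivan',)]
Query 2 returns: [('Alice',), ('Peggy',), ('Ivan',), ('Frank',)]

Reason: > vs >= gives different results when gpa = 2.33 exists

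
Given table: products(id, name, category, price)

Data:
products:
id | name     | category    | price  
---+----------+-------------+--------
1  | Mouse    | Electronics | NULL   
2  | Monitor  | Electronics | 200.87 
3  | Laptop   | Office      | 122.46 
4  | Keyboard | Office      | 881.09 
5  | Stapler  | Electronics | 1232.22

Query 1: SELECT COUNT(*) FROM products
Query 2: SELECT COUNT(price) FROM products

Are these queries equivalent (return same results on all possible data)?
No, not equivalent

Query 1 returns: [(5,)]
Query 2 returns: [(4,)]

Reason: COUNT(*) includes NULLs, COUNT(column) excludes them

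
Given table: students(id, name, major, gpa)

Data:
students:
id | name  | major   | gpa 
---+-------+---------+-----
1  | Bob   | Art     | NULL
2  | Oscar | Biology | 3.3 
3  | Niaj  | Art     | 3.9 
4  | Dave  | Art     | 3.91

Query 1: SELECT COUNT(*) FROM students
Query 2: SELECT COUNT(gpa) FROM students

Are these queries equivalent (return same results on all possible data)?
No, not equivalent

Query 1 returns: [(4,)]
Query 2 returns: [(3,)]

Reason: COUNT(*) includes NULLs, COUNT(column) excludes them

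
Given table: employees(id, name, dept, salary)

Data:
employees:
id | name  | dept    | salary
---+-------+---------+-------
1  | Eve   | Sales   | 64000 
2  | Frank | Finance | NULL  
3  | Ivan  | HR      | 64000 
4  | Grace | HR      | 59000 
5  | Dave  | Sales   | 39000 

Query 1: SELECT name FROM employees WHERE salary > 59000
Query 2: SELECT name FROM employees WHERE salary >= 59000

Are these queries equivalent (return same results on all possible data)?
No, not equivalent

Query 1 returns: [('Eve',), ('Ivan',)]
Query 2 returns: [('Eve',), ('Ivan',), ('Grace',)]

Reason: > vs >= gives different results when salary = 59000 exists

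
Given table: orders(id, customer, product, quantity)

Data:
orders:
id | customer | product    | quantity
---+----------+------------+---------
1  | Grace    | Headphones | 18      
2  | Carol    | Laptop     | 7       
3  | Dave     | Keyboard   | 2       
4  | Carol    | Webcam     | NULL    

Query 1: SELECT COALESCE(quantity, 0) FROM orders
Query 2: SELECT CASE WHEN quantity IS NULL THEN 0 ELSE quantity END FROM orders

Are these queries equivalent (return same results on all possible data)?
Yes, equivalent

Both queries return: [(0,), (2,), (7,), (18,)]

Reason: COALESCE vs CASE for NULL handling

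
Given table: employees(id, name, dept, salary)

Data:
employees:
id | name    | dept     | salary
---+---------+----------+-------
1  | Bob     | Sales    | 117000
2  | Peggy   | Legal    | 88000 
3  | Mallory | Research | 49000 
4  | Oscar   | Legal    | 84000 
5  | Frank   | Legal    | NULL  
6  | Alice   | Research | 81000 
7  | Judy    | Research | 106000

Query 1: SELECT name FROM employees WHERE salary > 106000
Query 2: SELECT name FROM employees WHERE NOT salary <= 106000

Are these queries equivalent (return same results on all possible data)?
Yes, equivalent

Both queries return: [('Bob',)]

Reason: Both filter salary > 106000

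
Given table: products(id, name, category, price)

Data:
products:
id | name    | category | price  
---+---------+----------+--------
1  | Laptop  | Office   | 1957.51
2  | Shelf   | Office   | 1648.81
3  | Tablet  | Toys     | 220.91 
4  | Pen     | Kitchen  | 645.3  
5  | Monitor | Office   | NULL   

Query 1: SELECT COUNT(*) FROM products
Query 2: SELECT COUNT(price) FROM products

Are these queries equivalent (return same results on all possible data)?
No, not equivalent

Query 1 returns: [(5,)]
Query 2 returns: [(4,)]

Reason: COUNT(*) includes NULLs, COUNT(column) excludes them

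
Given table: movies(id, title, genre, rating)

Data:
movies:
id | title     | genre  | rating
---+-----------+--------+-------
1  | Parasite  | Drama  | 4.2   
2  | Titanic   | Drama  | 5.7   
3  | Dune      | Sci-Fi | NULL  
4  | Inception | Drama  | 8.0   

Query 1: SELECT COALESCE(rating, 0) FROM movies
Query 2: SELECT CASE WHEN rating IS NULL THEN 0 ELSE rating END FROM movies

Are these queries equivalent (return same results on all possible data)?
Yes, equivalent

Both queries return: [(0,), (4.2,), (5.7,), (8.0,)]

Reason: COALESCE vs CASE for NULL handling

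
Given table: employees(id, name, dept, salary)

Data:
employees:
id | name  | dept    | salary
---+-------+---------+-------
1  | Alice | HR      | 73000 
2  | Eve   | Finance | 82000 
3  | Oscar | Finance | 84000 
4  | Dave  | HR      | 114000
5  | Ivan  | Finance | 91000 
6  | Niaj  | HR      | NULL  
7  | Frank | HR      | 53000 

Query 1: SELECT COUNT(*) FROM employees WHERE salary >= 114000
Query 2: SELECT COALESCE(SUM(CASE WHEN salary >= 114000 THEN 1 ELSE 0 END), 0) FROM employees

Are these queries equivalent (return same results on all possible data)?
Yes, equivalent

Both queries return: [(1,)]

Reason: COUNT with WHERE vs conditional SUM (COALESCE handles empty-table NULL)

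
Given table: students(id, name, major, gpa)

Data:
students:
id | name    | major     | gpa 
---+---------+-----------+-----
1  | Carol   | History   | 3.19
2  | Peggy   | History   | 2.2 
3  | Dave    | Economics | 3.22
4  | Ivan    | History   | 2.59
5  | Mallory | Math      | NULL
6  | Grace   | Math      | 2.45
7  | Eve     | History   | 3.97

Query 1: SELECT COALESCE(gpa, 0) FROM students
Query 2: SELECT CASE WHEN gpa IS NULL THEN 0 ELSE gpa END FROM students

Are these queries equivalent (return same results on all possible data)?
Yes, equivalent

Both queries return: [(0,), (2.2,), (2.45,), (2.59,), (3.19,), (3.22,), (3.97,)]

Reason: COALESCE vs CASE for NULL handling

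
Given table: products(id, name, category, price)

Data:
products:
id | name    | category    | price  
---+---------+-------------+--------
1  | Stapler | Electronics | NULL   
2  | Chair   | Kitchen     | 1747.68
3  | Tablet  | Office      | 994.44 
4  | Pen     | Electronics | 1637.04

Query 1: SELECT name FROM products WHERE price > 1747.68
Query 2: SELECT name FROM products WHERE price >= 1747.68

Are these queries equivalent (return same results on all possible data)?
No, not equivalent

Query 1 returns: []
Query 2 returns: [('Chair',)]

Reason: > vs >= gives different results when price = 1747.68 exists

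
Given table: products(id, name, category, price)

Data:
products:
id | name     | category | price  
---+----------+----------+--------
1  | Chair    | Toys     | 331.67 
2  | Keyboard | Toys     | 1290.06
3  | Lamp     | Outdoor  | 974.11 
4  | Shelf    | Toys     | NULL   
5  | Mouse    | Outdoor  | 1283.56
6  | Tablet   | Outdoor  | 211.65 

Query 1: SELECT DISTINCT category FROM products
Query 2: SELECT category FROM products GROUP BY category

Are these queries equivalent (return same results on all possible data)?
Yes, equivalent

Both queries return: [('Outdoor',), ('Toys',)]

Reason: Both get unique categorys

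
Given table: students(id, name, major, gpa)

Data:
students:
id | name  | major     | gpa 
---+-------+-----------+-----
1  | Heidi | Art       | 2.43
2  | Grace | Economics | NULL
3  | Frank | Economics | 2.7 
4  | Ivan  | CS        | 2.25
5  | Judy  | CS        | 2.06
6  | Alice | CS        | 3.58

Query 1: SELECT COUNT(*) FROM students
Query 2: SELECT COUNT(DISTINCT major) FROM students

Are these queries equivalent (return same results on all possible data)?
No, not equivalent

Query 1 returns: [(6,)]
Query 2 returns: [(3,)]

Reason: COUNT(*) counts rows, COUNT(DISTINCT major) counts unique majors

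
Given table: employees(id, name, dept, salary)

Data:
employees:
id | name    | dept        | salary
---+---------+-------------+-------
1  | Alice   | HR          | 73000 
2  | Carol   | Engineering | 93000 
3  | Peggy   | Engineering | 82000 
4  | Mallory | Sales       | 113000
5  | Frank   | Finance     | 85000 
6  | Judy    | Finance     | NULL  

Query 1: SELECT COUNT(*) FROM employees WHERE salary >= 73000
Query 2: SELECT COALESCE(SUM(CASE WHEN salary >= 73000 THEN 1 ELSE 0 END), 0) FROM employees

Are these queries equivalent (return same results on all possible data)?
Yes, equivalent

Both queries return: [(5,)]

Reason: COUNT with WHERE vs conditional SUM (COALESCE handles empty-table NULL)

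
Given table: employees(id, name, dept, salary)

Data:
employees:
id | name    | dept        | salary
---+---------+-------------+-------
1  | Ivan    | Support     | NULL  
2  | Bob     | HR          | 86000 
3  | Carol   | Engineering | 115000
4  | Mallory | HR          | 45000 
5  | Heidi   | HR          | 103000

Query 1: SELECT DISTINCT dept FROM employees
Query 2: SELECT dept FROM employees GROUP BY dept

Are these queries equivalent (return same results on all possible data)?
Yes, equivalent

Both queries return: [('Engineering',), ('HR',), ('Support',)]

Reason: Both get unique depts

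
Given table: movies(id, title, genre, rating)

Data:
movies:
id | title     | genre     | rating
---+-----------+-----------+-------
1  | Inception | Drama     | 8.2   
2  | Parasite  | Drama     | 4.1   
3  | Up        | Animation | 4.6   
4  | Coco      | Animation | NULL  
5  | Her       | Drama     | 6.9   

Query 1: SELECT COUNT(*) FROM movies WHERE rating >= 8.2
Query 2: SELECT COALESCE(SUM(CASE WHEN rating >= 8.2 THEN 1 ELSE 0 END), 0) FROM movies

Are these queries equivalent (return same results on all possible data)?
Yes, equivalent

Both queries return: [(1,)]

Reason: COUNT with WHERE vs conditional SUM (COALESCE handles empty-table NULL)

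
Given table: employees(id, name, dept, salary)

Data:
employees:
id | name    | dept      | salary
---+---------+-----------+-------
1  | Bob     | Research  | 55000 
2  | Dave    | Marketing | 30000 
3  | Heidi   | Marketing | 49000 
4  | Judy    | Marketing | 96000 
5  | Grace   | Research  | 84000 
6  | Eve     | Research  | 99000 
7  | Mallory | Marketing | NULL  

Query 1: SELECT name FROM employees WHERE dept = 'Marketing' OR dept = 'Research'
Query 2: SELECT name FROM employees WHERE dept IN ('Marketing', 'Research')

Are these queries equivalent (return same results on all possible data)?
Yes, equivalent

Both queries return: [('Bob',), ('Dave',), ('Eve',), ('Grace',), ('Heidi',), ('Judy',), ('Mallory',)]

Reason: OR vs IN are equivalent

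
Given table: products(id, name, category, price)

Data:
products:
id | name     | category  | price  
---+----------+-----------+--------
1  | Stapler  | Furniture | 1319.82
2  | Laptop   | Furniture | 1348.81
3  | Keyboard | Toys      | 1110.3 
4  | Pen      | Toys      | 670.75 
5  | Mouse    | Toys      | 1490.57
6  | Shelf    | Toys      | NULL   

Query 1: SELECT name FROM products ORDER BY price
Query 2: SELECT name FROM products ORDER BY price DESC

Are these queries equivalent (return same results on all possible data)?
No, not equivalent

Query 1 returns: [('Shelf',), ('Pen',), ('Keyboard',), ('Stapler',), ('Laptop',), ('Mouse',)]
Query 2 returns: [('Mouse',), ('Laptop',), ('Stapler',), ('Keyboard',), ('Pen',), ('Shelf',)]

Reason: ASC vs DESC gives opposite ordering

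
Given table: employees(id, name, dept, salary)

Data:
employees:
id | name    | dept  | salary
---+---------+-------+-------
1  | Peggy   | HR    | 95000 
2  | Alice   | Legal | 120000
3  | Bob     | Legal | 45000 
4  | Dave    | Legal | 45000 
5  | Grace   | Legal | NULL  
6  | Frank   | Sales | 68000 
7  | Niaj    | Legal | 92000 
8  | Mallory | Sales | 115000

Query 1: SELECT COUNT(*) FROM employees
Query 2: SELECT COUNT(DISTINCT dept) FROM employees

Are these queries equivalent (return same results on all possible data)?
No, not equivalent

Query 1 returns: [(8,)]
Query 2 returns: [(3,)]

Reason: COUNT(*) counts rows, COUNT(DISTINCT dept) counts unique depts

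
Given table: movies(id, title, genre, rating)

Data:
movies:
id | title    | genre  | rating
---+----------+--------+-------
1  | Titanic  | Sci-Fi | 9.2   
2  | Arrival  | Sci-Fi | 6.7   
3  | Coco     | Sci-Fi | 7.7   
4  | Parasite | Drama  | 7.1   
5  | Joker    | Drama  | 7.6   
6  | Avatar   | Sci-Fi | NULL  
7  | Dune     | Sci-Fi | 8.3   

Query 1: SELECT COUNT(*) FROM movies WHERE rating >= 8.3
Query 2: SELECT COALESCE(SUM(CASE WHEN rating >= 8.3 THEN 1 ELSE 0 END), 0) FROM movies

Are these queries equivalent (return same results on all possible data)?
Yes, equivalent

Both queries return: [(2,)]

Reason: COUNT with WHERE vs conditional SUM (COALESCE handles empty-table NULL)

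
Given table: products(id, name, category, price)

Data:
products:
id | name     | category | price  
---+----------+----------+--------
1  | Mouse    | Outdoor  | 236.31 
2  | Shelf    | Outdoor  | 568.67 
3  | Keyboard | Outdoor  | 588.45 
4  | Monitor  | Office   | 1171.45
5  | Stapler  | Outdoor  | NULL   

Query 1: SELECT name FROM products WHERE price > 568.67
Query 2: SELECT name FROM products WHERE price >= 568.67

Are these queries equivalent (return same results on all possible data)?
No, not equivalent

Query 1 returns: [('Keyboard',), ('Monitor',)]
Query 2 returns: [('Shelf',), ('Keyboard',), ('Monitor',)]

Reason: > vs >= gives different results when price = 568.67 exists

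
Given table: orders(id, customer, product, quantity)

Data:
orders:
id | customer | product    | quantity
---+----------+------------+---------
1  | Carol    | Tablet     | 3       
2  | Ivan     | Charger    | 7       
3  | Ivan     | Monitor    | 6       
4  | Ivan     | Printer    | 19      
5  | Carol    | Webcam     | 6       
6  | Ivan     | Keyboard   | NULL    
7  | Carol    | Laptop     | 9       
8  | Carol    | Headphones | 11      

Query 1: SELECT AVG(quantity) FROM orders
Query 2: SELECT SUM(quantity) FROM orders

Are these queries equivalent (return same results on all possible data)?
No, not equivalent

Query 1 returns: [(8.714285714285714,)]
Query 2 returns: [(61,)]

Reason: AVG vs SUM give different aggregate values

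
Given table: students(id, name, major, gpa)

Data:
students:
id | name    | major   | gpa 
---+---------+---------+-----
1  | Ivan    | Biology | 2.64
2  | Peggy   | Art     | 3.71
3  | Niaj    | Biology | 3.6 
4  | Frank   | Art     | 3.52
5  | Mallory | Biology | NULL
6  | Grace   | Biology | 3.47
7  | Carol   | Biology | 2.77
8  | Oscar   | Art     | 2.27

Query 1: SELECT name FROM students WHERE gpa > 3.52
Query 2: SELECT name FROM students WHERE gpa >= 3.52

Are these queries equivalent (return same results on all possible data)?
No, not equivalent

Query 1 returns: [('Peggy',), ('Niaj',)]
Query 2 returns: [('Peggy',), ('Niaj',), ('Frank',)]

Reason: > vs >= gives different results when gpa = 3.52 exists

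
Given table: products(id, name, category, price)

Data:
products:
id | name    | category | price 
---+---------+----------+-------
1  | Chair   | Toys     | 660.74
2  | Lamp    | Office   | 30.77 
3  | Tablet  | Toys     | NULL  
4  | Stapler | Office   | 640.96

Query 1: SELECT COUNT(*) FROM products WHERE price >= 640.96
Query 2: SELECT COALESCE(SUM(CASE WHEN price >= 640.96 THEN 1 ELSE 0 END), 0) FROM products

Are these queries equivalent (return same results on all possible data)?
Yes, equivalent

Both queries return: [(2,)]

Reason: COUNT with WHERE vs conditional SUM (COALESCE handles empty-table NULL)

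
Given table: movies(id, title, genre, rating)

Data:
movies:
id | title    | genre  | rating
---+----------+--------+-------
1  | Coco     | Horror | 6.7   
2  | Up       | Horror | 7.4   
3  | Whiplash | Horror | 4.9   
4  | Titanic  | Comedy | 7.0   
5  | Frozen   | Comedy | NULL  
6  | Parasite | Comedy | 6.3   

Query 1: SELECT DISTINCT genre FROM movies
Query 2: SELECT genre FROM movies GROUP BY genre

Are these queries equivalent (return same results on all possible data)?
Yes, equivalent

Both queries return: [('Comedy',), ('Horror',)]

Reason: Both get unique genres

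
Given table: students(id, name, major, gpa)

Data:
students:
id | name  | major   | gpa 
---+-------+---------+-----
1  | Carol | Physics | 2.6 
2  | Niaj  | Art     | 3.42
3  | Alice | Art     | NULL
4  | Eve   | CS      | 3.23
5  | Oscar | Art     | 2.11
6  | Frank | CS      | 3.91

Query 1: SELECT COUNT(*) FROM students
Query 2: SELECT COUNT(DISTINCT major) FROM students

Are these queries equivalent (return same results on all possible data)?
No, not equivalent

Query 1 returns: [(6,)]
Query 2 returns: [(3,)]

Reason: COUNT(*) counts rows, COUNT(DISTINCT major) counts unique majors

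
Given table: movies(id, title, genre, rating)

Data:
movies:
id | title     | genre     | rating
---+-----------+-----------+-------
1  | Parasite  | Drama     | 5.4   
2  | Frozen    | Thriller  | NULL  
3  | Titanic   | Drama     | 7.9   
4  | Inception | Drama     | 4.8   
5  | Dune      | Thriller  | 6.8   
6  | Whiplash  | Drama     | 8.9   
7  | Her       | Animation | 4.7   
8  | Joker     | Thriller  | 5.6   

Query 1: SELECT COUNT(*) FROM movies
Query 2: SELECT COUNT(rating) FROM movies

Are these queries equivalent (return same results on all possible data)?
No, not equivalent

Query 1 returns: [(8,)]
Query 2 returns: [(7,)]

Reason: COUNT(*) includes NULLs, COUNT(column) excludes them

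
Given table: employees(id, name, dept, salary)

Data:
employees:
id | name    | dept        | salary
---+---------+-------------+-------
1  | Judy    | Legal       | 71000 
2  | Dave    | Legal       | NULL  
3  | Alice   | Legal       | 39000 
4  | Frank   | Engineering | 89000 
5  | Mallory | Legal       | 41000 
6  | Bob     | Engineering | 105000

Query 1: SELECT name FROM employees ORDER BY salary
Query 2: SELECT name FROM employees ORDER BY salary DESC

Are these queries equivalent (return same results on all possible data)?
No, not equivalent

Query 1 returns: [('Dave',), ('Alice',), ('Mallory',), ('Judy',), ('Frank',), ('Bob',)]
Query 2 returns: [('Bob',), ('Frank',), ('Judy',), ('Mallory',), ('Alice',), ('Dave',)]

Reason: ASC vs DESC gives opposite ordering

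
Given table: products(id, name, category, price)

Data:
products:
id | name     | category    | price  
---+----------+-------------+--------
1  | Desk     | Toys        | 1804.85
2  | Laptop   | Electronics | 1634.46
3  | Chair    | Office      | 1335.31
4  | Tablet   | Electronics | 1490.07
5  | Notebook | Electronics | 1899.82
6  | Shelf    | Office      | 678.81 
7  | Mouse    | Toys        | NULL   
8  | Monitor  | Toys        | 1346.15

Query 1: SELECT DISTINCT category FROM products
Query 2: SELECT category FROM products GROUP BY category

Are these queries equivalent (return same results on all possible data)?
Yes, equivalent

Both queries return: [('Electronics',), ('Office',), ('Toys',)]

Reason: Both get unique categorys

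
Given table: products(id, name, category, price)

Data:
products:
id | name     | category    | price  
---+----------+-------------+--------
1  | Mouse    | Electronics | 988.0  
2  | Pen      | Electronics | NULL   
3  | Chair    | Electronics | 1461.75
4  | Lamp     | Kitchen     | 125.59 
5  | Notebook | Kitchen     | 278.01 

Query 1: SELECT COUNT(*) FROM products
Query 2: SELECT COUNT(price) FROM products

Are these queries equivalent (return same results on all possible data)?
No, not equivalent

Query 1 returns: [(5,)]
Query 2 returns: [(4,)]

Reason: COUNT(*) includes NULLs, COUNT(column) excludes them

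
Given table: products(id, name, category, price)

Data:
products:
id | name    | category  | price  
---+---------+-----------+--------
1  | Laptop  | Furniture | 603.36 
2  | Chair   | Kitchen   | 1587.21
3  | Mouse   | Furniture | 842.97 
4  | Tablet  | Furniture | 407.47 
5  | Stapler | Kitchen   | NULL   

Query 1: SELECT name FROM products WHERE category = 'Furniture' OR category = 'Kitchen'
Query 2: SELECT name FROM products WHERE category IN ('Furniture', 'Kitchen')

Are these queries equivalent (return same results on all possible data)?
Yes, equivalent

Both queries return: [('Chair',), ('Laptop',), ('Mouse',), ('Stapler',), ('Tablet',)]

Reason: OR vs IN are equivalent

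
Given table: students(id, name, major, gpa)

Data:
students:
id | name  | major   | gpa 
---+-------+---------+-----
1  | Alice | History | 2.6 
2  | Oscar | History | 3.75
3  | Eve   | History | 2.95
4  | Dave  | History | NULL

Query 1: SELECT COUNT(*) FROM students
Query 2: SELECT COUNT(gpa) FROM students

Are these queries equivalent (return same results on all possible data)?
No, not equivalent

Query 1 returns: [(4,)]
Query 2 returns: [(3,)]

Reason: COUNT(*) includes NULLs, COUNT(column) excludes them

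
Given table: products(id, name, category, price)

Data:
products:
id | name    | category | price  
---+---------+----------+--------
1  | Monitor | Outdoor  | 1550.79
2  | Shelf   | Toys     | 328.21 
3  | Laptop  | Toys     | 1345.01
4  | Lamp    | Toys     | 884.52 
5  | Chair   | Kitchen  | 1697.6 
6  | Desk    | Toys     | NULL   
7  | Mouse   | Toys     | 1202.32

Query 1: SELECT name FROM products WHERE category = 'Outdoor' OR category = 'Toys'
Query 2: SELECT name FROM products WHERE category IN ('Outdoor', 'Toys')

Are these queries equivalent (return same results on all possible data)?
Yes, equivalent

Both queries return: [('Desk',), ('Lamp',), ('Laptop',), ('Monitor',), ('Mouse',), ('Shelf',)]

Reason: OR vs IN are equivalent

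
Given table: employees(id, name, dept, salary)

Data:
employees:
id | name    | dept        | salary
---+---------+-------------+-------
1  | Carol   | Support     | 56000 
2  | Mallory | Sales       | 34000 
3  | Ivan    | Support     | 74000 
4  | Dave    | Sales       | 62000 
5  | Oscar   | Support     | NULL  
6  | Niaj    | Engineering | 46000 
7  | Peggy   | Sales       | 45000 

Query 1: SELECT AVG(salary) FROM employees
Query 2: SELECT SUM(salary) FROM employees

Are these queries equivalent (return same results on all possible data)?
No, not equivalent

Query 1 returns: [(52833.333333333336,)]
Query 2 returns: [(317000,)]

Reason: AVG vs SUM give different aggregate values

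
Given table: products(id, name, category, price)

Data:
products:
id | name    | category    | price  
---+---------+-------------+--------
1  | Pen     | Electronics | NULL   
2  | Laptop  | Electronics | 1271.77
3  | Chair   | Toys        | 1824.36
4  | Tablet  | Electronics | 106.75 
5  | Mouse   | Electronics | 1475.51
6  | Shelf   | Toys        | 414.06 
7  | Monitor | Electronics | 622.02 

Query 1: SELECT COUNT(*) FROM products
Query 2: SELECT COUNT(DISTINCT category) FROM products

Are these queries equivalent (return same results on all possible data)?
No, not equivalent

Query 1 returns: [(7,)]
Query 2 returns: [(2,)]

Reason: COUNT(*) counts rows, COUNT(DISTINCT category) counts unique categorys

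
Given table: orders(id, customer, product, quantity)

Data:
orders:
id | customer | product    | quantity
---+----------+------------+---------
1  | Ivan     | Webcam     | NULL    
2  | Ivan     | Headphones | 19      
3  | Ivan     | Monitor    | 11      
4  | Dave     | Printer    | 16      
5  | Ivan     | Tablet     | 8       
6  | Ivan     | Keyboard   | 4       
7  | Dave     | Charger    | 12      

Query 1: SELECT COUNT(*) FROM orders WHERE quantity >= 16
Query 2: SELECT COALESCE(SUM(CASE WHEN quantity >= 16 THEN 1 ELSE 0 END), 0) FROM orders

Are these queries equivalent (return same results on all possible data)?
Yes, equivalent

Both queries return: [(2,)]

Reason: COUNT with WHERE vs conditional SUM (COALESCE handles empty-table NULL)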